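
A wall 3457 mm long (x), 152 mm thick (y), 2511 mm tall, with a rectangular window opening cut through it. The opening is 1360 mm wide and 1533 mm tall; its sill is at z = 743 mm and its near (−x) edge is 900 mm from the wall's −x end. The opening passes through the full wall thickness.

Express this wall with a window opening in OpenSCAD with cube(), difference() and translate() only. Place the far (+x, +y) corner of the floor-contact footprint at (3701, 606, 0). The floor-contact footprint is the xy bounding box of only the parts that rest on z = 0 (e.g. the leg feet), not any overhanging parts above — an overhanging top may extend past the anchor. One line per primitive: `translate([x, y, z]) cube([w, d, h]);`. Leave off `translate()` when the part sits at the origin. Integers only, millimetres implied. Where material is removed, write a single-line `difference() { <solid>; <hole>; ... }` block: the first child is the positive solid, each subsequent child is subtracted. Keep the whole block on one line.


difference() { translate([244, 454, 0]) cube([3457, 152, 2511]); translate([1144, 454, 743]) cube([1360, 152, 1533]); }


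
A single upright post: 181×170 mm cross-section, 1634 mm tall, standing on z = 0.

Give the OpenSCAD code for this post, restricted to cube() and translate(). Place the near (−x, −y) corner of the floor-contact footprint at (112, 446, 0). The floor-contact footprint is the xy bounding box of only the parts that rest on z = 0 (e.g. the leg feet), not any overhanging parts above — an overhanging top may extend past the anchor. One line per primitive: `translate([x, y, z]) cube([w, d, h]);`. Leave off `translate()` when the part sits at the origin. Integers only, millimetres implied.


translate([112, 446, 0]) cube([181, 170, 1634]);


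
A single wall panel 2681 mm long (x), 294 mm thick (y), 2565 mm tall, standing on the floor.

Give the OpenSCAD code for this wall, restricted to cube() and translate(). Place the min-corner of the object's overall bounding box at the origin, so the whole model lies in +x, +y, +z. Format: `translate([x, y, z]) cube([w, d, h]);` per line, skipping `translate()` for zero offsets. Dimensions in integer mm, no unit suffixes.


cube([2681, 294, 2565]);


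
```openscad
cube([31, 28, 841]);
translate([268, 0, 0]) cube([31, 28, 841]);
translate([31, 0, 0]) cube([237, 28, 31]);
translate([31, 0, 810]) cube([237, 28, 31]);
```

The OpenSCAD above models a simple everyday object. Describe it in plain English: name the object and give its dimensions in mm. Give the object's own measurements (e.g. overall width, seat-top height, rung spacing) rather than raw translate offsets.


A rectangular picture frame lying in the x–z plane (depth along y). The opening is 237 mm wide (x) by 779 mm tall (z), surrounded by a border 31 mm wide on all four sides. The frame is 28 mm deep and is made of two full-height vertical stiles with two horizontal rails fitted between them.


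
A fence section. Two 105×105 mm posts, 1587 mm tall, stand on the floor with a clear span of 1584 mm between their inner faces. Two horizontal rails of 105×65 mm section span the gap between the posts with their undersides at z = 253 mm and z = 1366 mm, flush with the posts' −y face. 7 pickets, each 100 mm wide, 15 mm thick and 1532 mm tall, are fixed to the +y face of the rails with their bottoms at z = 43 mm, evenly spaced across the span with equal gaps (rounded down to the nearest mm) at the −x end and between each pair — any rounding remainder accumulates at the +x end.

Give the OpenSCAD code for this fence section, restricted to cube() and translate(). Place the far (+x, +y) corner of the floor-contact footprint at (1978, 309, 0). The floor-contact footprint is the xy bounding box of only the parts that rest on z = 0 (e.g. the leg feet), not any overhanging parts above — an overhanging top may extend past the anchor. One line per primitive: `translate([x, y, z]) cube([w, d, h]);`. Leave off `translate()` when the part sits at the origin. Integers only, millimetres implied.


translate([184, 204, 0]) cube([105, 105, 1587]);
translate([1873, 204, 0]) cube([105, 105, 1587]);
translate([289, 204, 253]) cube([1584, 105, 65]);
translate([289, 204, 1366]) cube([1584, 105, 65]);
translate([399, 309, 43]) cube([100, 15, 1532]);
translate([609, 309, 43]) cube([100, 15, 1532]);
translate([819, 309, 43]) cube([100, 15, 1532]);
translate([1029, 309, 43]) cube([100, 15, 1532]);
translate([1239, 309, 43]) cube([100, 15, 1532]);
translate([1449, 309, 43]) cube([100, 15, 1532]);
translate([1659, 309, 43]) cube([100, 15, 1532]);


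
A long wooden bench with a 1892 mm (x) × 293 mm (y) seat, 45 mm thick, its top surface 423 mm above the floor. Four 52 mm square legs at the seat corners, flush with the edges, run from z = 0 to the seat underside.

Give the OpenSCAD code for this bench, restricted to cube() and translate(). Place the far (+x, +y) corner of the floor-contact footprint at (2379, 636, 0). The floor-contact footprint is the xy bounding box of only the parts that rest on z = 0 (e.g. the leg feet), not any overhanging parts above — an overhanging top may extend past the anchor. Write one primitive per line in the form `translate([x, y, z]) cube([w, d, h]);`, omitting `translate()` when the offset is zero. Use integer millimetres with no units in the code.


translate([487, 343, 378]) cube([1892, 293, 45]);
translate([487, 343, 0]) cube([52, 52, 378]);
translate([487, 584, 0]) cube([52, 52, 378]);
translate([2327, 343, 0]) cube([52, 52, 378]);
translate([2327, 584, 0]) cube([52, 52, 378]);


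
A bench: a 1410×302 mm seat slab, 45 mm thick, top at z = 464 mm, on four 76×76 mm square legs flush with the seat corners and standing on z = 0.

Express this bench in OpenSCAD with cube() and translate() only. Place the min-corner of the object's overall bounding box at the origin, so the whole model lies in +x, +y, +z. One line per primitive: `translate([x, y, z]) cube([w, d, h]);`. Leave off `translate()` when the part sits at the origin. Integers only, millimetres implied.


translate([0, 0, 419]) cube([1410, 302, 45]);
cube([76, 76, 419]);
translate([0, 226, 0]) cube([76, 76, 419]);
translate([1334, 0, 0]) cube([76, 76, 419]);
translate([1334, 226, 0]) cube([76, 76, 419]);


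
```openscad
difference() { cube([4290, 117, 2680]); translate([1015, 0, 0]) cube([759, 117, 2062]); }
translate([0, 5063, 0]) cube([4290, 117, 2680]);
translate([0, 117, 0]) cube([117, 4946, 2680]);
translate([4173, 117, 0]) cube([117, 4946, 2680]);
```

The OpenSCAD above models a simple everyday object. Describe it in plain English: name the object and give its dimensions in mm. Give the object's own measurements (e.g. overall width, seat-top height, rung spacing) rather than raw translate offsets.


A single room: four walls, each 2680 mm tall and 117 mm thick, enclosing an outside footprint 4290×5180 mm (x × y), no floor or roof. The front and back walls (−y and +y sides) run the full x-width; the side walls fit between their inner faces. A door opening 759 mm wide and 2062 mm tall is cut through the front wall from the floor up, its −x edge 1015 mm from the wall's −x end.


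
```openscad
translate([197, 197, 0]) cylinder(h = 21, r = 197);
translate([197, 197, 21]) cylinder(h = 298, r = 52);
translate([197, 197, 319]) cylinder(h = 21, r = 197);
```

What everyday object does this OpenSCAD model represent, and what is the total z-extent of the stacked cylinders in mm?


A spool. The overall height is 340 mm.

Three coaxial cylinders, large–small–large — a spool. Two 21 mm flanges and a 298 mm core give 21 + 298 + 21 = 340 mm.


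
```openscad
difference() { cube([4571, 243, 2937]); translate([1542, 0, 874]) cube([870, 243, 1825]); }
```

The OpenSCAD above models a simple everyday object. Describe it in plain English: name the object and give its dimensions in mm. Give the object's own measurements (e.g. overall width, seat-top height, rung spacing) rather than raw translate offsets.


A wall 4571 mm long (x), 243 mm thick (y), 2937 mm tall, with a rectangular window opening cut through it. The opening is 870 mm wide and 1825 mm tall; its sill is at z = 874 mm and its near (−x) edge is 1542 mm from the wall's −x end. The opening passes through the full wall thickness.


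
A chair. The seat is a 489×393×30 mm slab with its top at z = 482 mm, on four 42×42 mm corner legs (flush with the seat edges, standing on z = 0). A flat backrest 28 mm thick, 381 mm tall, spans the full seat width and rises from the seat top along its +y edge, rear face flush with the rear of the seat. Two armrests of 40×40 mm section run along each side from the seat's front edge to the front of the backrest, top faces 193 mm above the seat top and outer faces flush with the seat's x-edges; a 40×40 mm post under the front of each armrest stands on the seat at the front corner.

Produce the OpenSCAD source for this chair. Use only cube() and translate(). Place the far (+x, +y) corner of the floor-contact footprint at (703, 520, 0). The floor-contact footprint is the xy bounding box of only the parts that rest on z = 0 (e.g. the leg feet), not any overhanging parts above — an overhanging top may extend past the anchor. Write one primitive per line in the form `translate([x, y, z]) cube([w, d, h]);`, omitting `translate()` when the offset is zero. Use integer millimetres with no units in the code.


translate([214, 127, 452]) cube([489, 393, 30]);
translate([214, 127, 0]) cube([42, 42, 452]);
translate([661, 127, 0]) cube([42, 42, 452]);
translate([214, 478, 0]) cube([42, 42, 452]);
translate([661, 478, 0]) cube([42, 42, 452]);
translate([214, 492, 482]) cube([489, 28, 381]);
translate([214, 127, 635]) cube([40, 365, 40]);
translate([663, 127, 635]) cube([40, 365, 40]);
translate([214, 127, 482]) cube([40, 40, 153]);
translate([663, 127, 482]) cube([40, 40, 153]);


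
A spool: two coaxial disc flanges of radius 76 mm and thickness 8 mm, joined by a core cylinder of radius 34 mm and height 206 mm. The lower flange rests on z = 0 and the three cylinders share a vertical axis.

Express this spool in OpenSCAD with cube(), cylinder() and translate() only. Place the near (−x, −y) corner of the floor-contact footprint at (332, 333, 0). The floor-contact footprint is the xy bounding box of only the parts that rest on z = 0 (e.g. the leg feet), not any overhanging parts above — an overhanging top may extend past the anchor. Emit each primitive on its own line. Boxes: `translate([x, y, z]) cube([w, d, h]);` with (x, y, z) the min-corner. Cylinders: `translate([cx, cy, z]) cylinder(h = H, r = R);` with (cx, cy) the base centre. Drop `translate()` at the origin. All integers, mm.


translate([408, 409, 0]) cylinder(h = 8, r = 76);
translate([408, 409, 8]) cylinder(h = 206, r = 34);
translate([408, 409, 214]) cylinder(h = 8, r = 76);


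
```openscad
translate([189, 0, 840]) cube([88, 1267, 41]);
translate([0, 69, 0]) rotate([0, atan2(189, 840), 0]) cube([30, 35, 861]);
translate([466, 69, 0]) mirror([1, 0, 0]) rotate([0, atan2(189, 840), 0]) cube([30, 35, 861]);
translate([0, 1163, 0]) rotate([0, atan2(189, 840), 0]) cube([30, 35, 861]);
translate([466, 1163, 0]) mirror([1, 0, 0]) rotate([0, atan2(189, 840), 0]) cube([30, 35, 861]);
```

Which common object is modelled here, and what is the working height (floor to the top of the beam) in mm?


A sawhorse. The overall height is 881 mm.

A beam across two mirrored pairs of raked legs — a sawhorse. The beam's underside is at z = 840 (matching the legs' vertical rise in atan2(189, 840)) and the beam is 41 mm tall, so its top is at 840 + 41 = 881 mm. The raked legs top out at the beam's underside, so that is the highest point.


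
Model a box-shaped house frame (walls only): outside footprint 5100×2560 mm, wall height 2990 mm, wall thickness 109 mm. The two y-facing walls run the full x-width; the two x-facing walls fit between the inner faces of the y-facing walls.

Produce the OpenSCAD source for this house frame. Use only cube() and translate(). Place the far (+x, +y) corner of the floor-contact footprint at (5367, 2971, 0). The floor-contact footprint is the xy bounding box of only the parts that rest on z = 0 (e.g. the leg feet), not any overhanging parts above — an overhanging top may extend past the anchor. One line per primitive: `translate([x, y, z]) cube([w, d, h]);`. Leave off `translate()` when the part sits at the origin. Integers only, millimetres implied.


translate([267, 411, 0]) cube([5100, 109, 2990]);
translate([267, 2862, 0]) cube([5100, 109, 2990]);
translate([267, 520, 0]) cube([109, 2342, 2990]);
translate([5258, 520, 0]) cube([109, 2342, 2990]);


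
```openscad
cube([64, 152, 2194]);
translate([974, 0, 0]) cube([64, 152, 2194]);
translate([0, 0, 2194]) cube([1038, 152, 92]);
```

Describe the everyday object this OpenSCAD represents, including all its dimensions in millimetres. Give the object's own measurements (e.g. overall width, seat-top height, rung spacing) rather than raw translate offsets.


A door frame. The clear opening is 910 mm wide and 2194 mm high. Two 64 mm wide jambs, 152 mm deep, stand either side of the opening from the floor to the top of the opening. A 92 mm thick head sits across the top of both jambs, spanning the full outside width of the frame.


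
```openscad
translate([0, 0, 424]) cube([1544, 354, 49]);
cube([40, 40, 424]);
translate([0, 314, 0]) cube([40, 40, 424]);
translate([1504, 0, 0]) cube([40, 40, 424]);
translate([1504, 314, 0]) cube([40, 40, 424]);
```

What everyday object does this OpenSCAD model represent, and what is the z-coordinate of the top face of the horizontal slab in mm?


A bench. The seat-top height is 473 mm.

A long slab on four corner posts — a bench. The slab sits at z = 424 with thickness 49, so the top is 424 + 49 = 473 mm.


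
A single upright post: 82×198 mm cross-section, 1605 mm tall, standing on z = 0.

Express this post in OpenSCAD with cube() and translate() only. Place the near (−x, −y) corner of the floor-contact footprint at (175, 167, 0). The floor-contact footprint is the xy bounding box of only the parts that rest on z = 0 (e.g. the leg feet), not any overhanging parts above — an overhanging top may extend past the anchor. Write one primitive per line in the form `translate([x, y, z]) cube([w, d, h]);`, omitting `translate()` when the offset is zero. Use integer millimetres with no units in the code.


translate([175, 167, 0]) cube([82, 198, 1605]);


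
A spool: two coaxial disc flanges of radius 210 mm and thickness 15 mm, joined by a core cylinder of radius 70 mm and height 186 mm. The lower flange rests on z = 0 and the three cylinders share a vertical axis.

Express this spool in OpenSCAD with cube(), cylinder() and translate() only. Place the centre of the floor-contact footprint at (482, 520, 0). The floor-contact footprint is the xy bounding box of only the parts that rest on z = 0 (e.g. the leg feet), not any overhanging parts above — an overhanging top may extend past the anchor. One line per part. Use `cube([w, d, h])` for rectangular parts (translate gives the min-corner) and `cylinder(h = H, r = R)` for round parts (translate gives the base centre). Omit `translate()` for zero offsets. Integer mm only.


translate([482, 520, 0]) cylinder(h = 15, r = 210);
translate([482, 520, 15]) cylinder(h = 186, r = 70);
translate([482, 520, 201]) cylinder(h = 15, r = 210);


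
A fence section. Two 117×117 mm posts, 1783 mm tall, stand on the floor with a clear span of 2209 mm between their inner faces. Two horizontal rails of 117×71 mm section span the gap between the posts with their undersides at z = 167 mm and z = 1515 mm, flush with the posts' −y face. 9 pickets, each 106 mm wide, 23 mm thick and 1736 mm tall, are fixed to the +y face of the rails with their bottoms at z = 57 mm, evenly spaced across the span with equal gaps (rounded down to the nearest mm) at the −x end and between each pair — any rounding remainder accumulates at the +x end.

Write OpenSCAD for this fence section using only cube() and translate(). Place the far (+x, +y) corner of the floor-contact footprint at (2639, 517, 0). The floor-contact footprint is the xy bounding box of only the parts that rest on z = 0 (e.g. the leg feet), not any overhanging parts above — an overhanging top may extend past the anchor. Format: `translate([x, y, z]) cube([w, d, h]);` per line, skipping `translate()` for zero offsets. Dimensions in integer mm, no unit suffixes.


translate([196, 400, 0]) cube([117, 117, 1783]);
translate([2522, 400, 0]) cube([117, 117, 1783]);
translate([313, 400, 167]) cube([2209, 117, 71]);
translate([313, 400, 1515]) cube([2209, 117, 71]);
translate([438, 517, 57]) cube([106, 23, 1736]);
translate([669, 517, 57]) cube([106, 23, 1736]);
translate([900, 517, 57]) cube([106, 23, 1736]);
translate([1131, 517, 57]) cube([106, 23, 1736]);
translate([1362, 517, 57]) cube([106, 23, 1736]);
translate([1593, 517, 57]) cube([106, 23, 1736]);
translate([1824, 517, 57]) cube([106, 23, 1736]);
translate([2055, 517, 57]) cube([106, 23, 1736]);
translate([2286, 517, 57]) cube([106, 23, 1736]);


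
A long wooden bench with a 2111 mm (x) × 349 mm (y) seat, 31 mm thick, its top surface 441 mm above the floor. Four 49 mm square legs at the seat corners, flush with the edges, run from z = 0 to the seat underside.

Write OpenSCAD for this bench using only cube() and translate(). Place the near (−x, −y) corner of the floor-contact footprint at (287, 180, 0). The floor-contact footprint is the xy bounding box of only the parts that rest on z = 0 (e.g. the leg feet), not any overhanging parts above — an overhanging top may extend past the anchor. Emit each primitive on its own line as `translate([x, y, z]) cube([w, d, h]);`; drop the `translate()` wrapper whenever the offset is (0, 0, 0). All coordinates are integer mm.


translate([287, 180, 410]) cube([2111, 349, 31]);
translate([287, 180, 0]) cube([49, 49, 410]);
translate([287, 480, 0]) cube([49, 49, 410]);
translate([2349, 180, 0]) cube([49, 49, 410]);
translate([2349, 480, 0]) cube([49, 49, 410]);


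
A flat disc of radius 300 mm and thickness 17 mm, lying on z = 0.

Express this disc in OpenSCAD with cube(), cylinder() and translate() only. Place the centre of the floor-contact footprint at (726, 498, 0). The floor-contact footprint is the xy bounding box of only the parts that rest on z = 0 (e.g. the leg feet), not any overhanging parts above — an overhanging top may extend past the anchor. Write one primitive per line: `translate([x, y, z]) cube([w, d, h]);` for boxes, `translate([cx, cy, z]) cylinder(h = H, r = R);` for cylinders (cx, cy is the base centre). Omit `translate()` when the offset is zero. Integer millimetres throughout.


translate([726, 498, 0]) cylinder(h = 17, r = 300);


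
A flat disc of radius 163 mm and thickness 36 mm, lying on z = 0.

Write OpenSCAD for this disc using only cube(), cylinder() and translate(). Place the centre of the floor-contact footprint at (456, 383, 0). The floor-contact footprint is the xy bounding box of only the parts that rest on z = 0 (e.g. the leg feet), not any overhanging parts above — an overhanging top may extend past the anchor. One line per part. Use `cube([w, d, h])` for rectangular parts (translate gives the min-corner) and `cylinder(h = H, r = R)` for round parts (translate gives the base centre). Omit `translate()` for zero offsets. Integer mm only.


translate([456, 383, 0]) cylinder(h = 36, r = 163);


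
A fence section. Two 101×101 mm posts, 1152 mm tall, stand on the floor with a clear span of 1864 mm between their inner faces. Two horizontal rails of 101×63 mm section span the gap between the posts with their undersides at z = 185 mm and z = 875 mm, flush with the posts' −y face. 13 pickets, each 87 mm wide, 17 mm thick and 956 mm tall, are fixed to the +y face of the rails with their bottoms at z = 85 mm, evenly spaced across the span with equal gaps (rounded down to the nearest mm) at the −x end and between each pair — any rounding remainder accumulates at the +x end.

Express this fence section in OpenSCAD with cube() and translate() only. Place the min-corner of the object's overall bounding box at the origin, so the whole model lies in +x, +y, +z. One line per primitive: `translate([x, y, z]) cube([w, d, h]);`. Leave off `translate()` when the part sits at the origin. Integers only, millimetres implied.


cube([101, 101, 1152]);
translate([1965, 0, 0]) cube([101, 101, 1152]);
translate([101, 0, 185]) cube([1864, 101, 63]);
translate([101, 0, 875]) cube([1864, 101, 63]);
translate([153, 101, 85]) cube([87, 17, 956]);
translate([292, 101, 85]) cube([87, 17, 956]);
translate([431, 101, 85]) cube([87, 17, 956]);
translate([570, 101, 85]) cube([87, 17, 956]);
translate([709, 101, 85]) cube([87, 17, 956]);
translate([848, 101, 85]) cube([87, 17, 956]);
translate([987, 101, 85]) cube([87, 17, 956]);
translate([1126, 101, 85]) cube([87, 17, 956]);
translate([1265, 101, 85]) cube([87, 17, 956]);
translate([1404, 101, 85]) cube([87, 17, 956]);
translate([1543, 101, 85]) cube([87, 17, 956]);
translate([1682, 101, 85]) cube([87, 17, 956]);
translate([1821, 101, 85]) cube([87, 17, 956]);


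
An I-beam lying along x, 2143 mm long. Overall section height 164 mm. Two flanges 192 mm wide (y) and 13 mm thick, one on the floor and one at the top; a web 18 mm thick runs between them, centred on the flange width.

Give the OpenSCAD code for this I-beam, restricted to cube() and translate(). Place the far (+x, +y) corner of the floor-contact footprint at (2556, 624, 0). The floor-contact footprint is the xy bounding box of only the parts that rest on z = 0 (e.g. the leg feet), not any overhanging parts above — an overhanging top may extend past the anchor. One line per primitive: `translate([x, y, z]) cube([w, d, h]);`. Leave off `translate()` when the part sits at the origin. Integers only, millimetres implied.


translate([413, 432, 0]) cube([2143, 192, 13]);
translate([413, 519, 13]) cube([2143, 18, 138]);
translate([413, 432, 151]) cube([2143, 192, 13]);


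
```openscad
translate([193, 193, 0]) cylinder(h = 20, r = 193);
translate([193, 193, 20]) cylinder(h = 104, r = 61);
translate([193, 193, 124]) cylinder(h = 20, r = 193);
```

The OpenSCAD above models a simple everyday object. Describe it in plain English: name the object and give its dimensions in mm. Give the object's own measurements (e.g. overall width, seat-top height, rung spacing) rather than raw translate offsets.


A spool: two coaxial disc flanges of radius 193 mm and thickness 20 mm, joined by a core cylinder of radius 61 mm and height 104 mm. The lower flange rests on z = 0 and the three cylinders share a vertical axis.


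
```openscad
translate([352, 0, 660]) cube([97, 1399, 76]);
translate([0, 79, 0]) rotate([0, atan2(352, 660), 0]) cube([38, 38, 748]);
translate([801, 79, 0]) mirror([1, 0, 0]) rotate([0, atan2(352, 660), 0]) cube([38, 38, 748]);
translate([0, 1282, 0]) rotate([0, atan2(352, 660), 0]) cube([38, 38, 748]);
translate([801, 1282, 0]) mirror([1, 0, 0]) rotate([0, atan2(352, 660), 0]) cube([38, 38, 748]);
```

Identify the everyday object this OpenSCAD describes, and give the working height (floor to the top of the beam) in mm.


A sawhorse. The overall height is 736 mm.

A beam across two mirrored pairs of raked legs — a sawhorse. The beam's underside is at z = 660 (matching the legs' vertical rise in atan2(352, 660)) and the beam is 76 mm tall, so its top is at 660 + 76 = 736 mm. The raked legs top out at the beam's underside, so that is the highest point.


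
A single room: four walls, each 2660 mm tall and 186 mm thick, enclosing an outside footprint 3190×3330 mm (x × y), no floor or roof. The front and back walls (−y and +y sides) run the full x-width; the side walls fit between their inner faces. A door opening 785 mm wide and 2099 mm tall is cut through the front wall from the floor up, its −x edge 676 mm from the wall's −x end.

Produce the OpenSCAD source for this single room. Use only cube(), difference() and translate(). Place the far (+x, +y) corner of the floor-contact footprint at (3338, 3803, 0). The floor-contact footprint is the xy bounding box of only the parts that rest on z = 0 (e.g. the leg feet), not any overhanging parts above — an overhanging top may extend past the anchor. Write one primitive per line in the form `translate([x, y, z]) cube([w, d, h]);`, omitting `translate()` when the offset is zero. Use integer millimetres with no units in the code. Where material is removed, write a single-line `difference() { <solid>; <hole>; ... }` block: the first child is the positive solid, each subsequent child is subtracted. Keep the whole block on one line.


difference() { translate([148, 473, 0]) cube([3190, 186, 2660]); translate([824, 473, 0]) cube([785, 186, 2099]); }
translate([148, 3617, 0]) cube([3190, 186, 2660]);
translate([148, 659, 0]) cube([186, 2958, 2660]);
translate([3152, 659, 0]) cube([186, 2958, 2660]);


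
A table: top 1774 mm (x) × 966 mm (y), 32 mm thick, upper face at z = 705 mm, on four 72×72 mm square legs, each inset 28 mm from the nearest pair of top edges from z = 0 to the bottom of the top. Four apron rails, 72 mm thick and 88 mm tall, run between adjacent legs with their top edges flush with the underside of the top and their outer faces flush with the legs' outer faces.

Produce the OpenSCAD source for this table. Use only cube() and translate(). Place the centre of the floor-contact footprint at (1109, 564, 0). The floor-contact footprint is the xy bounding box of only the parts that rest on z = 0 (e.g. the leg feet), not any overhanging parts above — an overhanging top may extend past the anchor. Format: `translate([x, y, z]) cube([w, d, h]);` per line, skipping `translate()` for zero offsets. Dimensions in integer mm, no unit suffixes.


translate([222, 81, 673]) cube([1774, 966, 32]);
translate([250, 109, 0]) cube([72, 72, 673]);
translate([1896, 109, 0]) cube([72, 72, 673]);
translate([250, 947, 0]) cube([72, 72, 673]);
translate([1896, 947, 0]) cube([72, 72, 673]);
translate([322, 109, 585]) cube([1574, 72, 88]);
translate([322, 947, 585]) cube([1574, 72, 88]);
translate([250, 181, 585]) cube([72, 766, 88]);
translate([1896, 181, 585]) cube([72, 766, 88]);


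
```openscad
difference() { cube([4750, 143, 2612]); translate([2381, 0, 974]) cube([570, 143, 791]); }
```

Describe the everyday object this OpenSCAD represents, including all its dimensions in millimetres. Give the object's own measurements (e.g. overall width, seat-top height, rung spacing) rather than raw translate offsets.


A wall 4750 mm long (x), 143 mm thick (y), 2612 mm tall, with a rectangular window opening cut through it. The opening is 570 mm wide and 791 mm tall; its sill is at z = 974 mm and its near (−x) edge is 2381 mm from the wall's −x end. The opening passes through the full wall thickness.


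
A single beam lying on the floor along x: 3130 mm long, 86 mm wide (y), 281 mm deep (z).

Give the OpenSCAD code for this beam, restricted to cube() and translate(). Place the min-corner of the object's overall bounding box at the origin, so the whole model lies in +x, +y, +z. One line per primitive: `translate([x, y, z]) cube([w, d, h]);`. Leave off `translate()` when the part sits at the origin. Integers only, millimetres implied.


cube([3130, 86, 281]);


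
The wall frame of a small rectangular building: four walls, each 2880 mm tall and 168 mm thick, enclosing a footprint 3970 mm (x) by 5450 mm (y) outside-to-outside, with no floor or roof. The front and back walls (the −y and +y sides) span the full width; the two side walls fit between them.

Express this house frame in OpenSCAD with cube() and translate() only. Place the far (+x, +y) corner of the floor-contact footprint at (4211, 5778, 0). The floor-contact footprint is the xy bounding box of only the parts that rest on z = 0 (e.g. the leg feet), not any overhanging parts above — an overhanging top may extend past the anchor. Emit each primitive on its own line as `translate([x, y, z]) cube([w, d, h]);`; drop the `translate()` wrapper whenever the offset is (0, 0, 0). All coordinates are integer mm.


translate([241, 328, 0]) cube([3970, 168, 2880]);
translate([241, 5610, 0]) cube([3970, 168, 2880]);
translate([241, 496, 0]) cube([168, 5114, 2880]);
translate([4043, 496, 0]) cube([168, 5114, 2880]);


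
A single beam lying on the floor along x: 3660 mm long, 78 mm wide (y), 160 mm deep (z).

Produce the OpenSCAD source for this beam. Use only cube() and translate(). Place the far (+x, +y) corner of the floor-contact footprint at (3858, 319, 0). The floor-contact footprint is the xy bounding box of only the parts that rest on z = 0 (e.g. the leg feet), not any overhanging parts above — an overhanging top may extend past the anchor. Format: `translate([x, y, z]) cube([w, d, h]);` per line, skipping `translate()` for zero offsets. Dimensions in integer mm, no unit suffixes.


translate([198, 241, 0]) cube([3660, 78, 160]);


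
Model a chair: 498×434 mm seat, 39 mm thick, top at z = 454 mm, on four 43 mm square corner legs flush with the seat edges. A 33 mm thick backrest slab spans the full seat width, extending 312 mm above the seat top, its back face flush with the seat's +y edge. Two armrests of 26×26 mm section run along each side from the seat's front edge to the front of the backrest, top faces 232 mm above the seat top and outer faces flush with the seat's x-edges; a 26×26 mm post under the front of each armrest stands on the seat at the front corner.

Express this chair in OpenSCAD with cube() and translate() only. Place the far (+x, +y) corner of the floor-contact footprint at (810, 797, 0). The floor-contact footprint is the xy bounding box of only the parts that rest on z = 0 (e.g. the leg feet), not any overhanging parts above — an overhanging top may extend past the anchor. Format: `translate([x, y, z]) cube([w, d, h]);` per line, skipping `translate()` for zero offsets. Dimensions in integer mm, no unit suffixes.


translate([312, 363, 415]) cube([498, 434, 39]);
translate([312, 363, 0]) cube([43, 43, 415]);
translate([767, 363, 0]) cube([43, 43, 415]);
translate([312, 754, 0]) cube([43, 43, 415]);
translate([767, 754, 0]) cube([43, 43, 415]);
translate([312, 764, 454]) cube([498, 33, 312]);
translate([312, 363, 660]) cube([26, 401, 26]);
translate([784, 363, 660]) cube([26, 401, 26]);
translate([312, 363, 454]) cube([26, 26, 206]);
translate([784, 363, 454]) cube([26, 26, 206]);


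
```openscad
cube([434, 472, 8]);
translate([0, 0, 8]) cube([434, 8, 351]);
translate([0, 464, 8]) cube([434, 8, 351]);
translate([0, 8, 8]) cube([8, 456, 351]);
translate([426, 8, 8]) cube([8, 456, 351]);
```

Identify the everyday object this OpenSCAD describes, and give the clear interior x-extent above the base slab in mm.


An open box. The internal width is 418 mm.

A 434×472 base slab with four walls standing on it — an open box. The base is 434 mm wide and the walls are 8 mm thick, so the internal width is 434 − 2 × 8 = 418 mm.


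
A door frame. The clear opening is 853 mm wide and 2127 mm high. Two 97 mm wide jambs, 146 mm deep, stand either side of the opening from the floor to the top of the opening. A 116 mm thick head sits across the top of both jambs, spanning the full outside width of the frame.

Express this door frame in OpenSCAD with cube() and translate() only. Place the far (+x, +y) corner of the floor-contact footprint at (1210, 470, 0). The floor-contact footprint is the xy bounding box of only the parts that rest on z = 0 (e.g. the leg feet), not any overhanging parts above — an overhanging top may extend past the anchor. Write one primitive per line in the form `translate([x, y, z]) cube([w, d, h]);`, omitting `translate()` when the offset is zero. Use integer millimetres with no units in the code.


translate([163, 324, 0]) cube([97, 146, 2127]);
translate([1113, 324, 0]) cube([97, 146, 2127]);
translate([163, 324, 2127]) cube([1047, 146, 116]);


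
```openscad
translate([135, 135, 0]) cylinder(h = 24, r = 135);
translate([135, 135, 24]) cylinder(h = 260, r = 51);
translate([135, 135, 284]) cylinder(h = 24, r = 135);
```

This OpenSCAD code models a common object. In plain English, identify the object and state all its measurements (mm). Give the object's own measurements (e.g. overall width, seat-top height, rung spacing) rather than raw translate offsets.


A spool: two coaxial disc flanges of radius 135 mm and thickness 24 mm, joined by a core cylinder of radius 51 mm and height 260 mm. The lower flange rests on z = 0 and the three cylinders share a vertical axis.


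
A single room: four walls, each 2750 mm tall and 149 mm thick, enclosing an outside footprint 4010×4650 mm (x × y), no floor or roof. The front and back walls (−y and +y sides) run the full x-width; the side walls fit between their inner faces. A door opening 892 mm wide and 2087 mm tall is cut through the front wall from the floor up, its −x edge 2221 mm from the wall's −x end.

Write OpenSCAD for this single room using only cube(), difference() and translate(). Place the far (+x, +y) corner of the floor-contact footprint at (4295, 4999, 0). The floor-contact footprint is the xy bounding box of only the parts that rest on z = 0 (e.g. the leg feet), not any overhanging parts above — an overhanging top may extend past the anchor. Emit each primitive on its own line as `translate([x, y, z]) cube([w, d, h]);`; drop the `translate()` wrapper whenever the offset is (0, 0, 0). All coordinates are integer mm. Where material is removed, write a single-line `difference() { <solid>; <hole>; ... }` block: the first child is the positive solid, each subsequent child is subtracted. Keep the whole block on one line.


difference() { translate([285, 349, 0]) cube([4010, 149, 2750]); translate([2506, 349, 0]) cube([892, 149, 2087]); }
translate([285, 4850, 0]) cube([4010, 149, 2750]);
translate([285, 498, 0]) cube([149, 4352, 2750]);
translate([4146, 498, 0]) cube([149, 4352, 2750]);


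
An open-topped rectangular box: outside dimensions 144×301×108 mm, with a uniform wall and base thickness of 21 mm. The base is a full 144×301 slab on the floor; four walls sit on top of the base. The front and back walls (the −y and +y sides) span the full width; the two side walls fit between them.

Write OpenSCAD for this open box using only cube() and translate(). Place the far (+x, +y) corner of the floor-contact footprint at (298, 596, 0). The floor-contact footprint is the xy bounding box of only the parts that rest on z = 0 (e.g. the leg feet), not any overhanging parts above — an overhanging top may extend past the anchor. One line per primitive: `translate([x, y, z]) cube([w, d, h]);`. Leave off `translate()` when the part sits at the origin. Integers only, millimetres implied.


translate([154, 295, 0]) cube([144, 301, 21]);
translate([154, 295, 21]) cube([144, 21, 87]);
translate([154, 575, 21]) cube([144, 21, 87]);
translate([154, 316, 21]) cube([21, 259, 87]);
translate([277, 316, 21]) cube([21, 259, 87]);


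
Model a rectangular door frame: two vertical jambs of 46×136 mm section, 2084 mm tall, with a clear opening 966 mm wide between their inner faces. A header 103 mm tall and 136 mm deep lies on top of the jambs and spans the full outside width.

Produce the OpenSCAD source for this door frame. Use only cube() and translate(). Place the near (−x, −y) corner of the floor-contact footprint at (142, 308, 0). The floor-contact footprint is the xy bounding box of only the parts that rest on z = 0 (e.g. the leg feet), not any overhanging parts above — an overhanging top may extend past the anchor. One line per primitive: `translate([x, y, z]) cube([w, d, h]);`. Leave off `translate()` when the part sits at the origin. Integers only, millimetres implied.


translate([142, 308, 0]) cube([46, 136, 2084]);
translate([1154, 308, 0]) cube([46, 136, 2084]);
translate([142, 308, 2084]) cube([1058, 136, 103]);


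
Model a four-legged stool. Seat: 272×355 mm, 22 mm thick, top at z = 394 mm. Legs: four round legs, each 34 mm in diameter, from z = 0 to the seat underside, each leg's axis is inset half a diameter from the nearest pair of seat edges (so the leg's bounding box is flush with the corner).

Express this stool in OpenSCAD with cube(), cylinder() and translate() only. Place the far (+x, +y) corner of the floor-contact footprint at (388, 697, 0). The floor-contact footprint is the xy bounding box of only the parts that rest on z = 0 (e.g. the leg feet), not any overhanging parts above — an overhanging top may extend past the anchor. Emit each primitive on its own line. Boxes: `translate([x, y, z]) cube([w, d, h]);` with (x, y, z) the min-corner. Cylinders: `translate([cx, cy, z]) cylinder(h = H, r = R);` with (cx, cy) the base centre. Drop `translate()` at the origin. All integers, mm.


translate([116, 342, 372]) cube([272, 355, 22]);
translate([133, 359, 0]) cylinder(h = 372, r = 17);
translate([371, 359, 0]) cylinder(h = 372, r = 17);
translate([133, 680, 0]) cylinder(h = 372, r = 17);
translate([371, 680, 0]) cylinder(h = 372, r = 17);


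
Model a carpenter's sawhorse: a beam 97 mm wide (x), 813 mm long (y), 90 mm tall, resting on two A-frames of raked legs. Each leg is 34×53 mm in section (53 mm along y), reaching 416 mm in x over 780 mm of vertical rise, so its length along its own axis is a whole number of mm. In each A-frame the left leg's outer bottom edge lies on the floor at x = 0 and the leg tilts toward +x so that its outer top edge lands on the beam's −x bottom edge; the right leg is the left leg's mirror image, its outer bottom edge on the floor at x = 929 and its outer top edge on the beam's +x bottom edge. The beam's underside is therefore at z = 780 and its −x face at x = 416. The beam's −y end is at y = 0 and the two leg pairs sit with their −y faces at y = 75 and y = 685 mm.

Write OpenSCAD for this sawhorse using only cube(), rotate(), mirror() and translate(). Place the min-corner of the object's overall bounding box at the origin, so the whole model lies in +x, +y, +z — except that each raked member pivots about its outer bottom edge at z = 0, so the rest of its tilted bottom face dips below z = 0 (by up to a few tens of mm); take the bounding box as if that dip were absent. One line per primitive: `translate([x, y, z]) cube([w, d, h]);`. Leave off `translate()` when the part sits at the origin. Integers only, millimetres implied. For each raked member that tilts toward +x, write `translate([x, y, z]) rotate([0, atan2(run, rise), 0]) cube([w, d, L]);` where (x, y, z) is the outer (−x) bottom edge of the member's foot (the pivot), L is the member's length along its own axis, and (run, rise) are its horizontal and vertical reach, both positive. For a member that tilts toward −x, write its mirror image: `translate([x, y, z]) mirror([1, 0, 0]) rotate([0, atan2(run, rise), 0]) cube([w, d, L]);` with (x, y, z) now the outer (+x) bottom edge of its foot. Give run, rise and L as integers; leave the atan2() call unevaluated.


// leg length = √(416² + 780²) = 884
// right-leg outer foot x = 2·416 + 97 = 929
// beam min-corner = (416, 0, 780)
translate([416, 0, 780]) cube([97, 813, 90]);
translate([0, 75, 0]) rotate([0, atan2(416, 780), 0]) cube([34, 53, 884]);
translate([929, 75, 0]) mirror([1, 0, 0]) rotate([0, atan2(416, 780), 0]) cube([34, 53, 884]);
translate([0, 685, 0]) rotate([0, atan2(416, 780), 0]) cube([34, 53, 884]);
translate([929, 685, 0]) mirror([1, 0, 0]) rotate([0, atan2(416, 780), 0]) cube([34, 53, 884]);


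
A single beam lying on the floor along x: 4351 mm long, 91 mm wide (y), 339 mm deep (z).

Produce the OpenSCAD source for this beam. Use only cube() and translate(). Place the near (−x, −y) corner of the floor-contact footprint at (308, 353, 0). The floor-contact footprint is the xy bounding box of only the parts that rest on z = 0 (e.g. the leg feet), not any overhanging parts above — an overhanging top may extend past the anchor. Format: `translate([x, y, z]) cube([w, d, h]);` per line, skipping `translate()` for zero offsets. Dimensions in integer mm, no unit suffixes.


translate([308, 353, 0]) cube([4351, 91, 339]);
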